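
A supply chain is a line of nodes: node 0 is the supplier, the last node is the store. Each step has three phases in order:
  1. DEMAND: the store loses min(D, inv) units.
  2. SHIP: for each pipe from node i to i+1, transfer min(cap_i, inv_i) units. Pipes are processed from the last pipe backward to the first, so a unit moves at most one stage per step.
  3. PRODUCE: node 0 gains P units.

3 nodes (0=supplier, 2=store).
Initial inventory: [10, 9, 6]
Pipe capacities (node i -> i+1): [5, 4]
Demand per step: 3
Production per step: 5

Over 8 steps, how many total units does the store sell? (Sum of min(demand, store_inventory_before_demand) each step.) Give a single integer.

Answer: 24

Derivation:
Step 1: sold=3 (running total=3) -> [10 10 7]
Step 2: sold=3 (running total=6) -> [10 11 8]
Step 3: sold=3 (running total=9) -> [10 12 9]
Step 4: sold=3 (running total=12) -> [10 13 10]
Step 5: sold=3 (running total=15) -> [10 14 11]
Step 6: sold=3 (running total=18) -> [10 15 12]
Step 7: sold=3 (running total=21) -> [10 16 13]
Step 8: sold=3 (running total=24) -> [10 17 14]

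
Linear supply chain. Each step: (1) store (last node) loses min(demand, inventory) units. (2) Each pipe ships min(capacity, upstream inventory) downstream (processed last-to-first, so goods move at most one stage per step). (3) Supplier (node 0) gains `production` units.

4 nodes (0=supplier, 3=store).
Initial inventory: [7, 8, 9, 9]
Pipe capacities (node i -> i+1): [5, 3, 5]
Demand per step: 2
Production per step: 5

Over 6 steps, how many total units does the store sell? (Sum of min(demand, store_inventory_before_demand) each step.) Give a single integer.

Step 1: sold=2 (running total=2) -> [7 10 7 12]
Step 2: sold=2 (running total=4) -> [7 12 5 15]
Step 3: sold=2 (running total=6) -> [7 14 3 18]
Step 4: sold=2 (running total=8) -> [7 16 3 19]
Step 5: sold=2 (running total=10) -> [7 18 3 20]
Step 6: sold=2 (running total=12) -> [7 20 3 21]

Answer: 12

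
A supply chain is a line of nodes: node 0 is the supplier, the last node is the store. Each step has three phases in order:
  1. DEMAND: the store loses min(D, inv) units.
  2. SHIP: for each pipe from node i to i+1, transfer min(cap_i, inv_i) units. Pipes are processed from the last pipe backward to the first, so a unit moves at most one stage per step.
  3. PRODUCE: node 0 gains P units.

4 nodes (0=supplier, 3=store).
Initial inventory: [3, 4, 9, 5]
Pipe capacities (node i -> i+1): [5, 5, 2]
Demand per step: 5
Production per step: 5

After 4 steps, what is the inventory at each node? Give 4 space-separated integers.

Step 1: demand=5,sold=5 ship[2->3]=2 ship[1->2]=4 ship[0->1]=3 prod=5 -> inv=[5 3 11 2]
Step 2: demand=5,sold=2 ship[2->3]=2 ship[1->2]=3 ship[0->1]=5 prod=5 -> inv=[5 5 12 2]
Step 3: demand=5,sold=2 ship[2->3]=2 ship[1->2]=5 ship[0->1]=5 prod=5 -> inv=[5 5 15 2]
Step 4: demand=5,sold=2 ship[2->3]=2 ship[1->2]=5 ship[0->1]=5 prod=5 -> inv=[5 5 18 2]

5 5 18 2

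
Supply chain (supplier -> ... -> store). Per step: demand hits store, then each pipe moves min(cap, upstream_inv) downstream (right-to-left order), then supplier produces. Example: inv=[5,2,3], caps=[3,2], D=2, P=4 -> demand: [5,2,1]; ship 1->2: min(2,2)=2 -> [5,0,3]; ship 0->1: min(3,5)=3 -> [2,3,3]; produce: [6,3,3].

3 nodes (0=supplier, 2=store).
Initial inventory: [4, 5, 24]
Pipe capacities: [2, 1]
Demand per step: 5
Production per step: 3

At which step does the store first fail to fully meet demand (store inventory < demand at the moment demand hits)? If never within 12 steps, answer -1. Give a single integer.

Step 1: demand=5,sold=5 ship[1->2]=1 ship[0->1]=2 prod=3 -> [5 6 20]
Step 2: demand=5,sold=5 ship[1->2]=1 ship[0->1]=2 prod=3 -> [6 7 16]
Step 3: demand=5,sold=5 ship[1->2]=1 ship[0->1]=2 prod=3 -> [7 8 12]
Step 4: demand=5,sold=5 ship[1->2]=1 ship[0->1]=2 prod=3 -> [8 9 8]
Step 5: demand=5,sold=5 ship[1->2]=1 ship[0->1]=2 prod=3 -> [9 10 4]
Step 6: demand=5,sold=4 ship[1->2]=1 ship[0->1]=2 prod=3 -> [10 11 1]
Step 7: demand=5,sold=1 ship[1->2]=1 ship[0->1]=2 prod=3 -> [11 12 1]
Step 8: demand=5,sold=1 ship[1->2]=1 ship[0->1]=2 prod=3 -> [12 13 1]
Step 9: demand=5,sold=1 ship[1->2]=1 ship[0->1]=2 prod=3 -> [13 14 1]
Step 10: demand=5,sold=1 ship[1->2]=1 ship[0->1]=2 prod=3 -> [14 15 1]
Step 11: demand=5,sold=1 ship[1->2]=1 ship[0->1]=2 prod=3 -> [15 16 1]
Step 12: demand=5,sold=1 ship[1->2]=1 ship[0->1]=2 prod=3 -> [16 17 1]
First stockout at step 6

6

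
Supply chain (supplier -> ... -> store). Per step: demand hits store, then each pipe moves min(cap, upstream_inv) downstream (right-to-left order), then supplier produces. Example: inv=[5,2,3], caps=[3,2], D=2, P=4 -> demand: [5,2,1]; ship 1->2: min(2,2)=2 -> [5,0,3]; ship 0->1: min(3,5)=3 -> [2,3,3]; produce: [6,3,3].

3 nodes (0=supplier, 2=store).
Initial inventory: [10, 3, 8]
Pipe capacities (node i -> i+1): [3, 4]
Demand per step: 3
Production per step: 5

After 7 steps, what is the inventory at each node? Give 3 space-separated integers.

Step 1: demand=3,sold=3 ship[1->2]=3 ship[0->1]=3 prod=5 -> inv=[12 3 8]
Step 2: demand=3,sold=3 ship[1->2]=3 ship[0->1]=3 prod=5 -> inv=[14 3 8]
Step 3: demand=3,sold=3 ship[1->2]=3 ship[0->1]=3 prod=5 -> inv=[16 3 8]
Step 4: demand=3,sold=3 ship[1->2]=3 ship[0->1]=3 prod=5 -> inv=[18 3 8]
Step 5: demand=3,sold=3 ship[1->2]=3 ship[0->1]=3 prod=5 -> inv=[20 3 8]
Step 6: demand=3,sold=3 ship[1->2]=3 ship[0->1]=3 prod=5 -> inv=[22 3 8]
Step 7: demand=3,sold=3 ship[1->2]=3 ship[0->1]=3 prod=5 -> inv=[24 3 8]

24 3 8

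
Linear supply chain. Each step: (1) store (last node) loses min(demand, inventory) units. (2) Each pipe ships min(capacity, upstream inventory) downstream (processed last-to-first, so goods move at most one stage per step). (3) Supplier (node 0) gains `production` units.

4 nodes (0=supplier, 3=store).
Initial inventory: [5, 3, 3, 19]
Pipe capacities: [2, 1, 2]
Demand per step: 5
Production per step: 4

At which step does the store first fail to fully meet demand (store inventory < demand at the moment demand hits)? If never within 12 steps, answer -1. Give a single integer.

Step 1: demand=5,sold=5 ship[2->3]=2 ship[1->2]=1 ship[0->1]=2 prod=4 -> [7 4 2 16]
Step 2: demand=5,sold=5 ship[2->3]=2 ship[1->2]=1 ship[0->1]=2 prod=4 -> [9 5 1 13]
Step 3: demand=5,sold=5 ship[2->3]=1 ship[1->2]=1 ship[0->1]=2 prod=4 -> [11 6 1 9]
Step 4: demand=5,sold=5 ship[2->3]=1 ship[1->2]=1 ship[0->1]=2 prod=4 -> [13 7 1 5]
Step 5: demand=5,sold=5 ship[2->3]=1 ship[1->2]=1 ship[0->1]=2 prod=4 -> [15 8 1 1]
Step 6: demand=5,sold=1 ship[2->3]=1 ship[1->2]=1 ship[0->1]=2 prod=4 -> [17 9 1 1]
Step 7: demand=5,sold=1 ship[2->3]=1 ship[1->2]=1 ship[0->1]=2 prod=4 -> [19 10 1 1]
Step 8: demand=5,sold=1 ship[2->3]=1 ship[1->2]=1 ship[0->1]=2 prod=4 -> [21 11 1 1]
Step 9: demand=5,sold=1 ship[2->3]=1 ship[1->2]=1 ship[0->1]=2 prod=4 -> [23 12 1 1]
Step 10: demand=5,sold=1 ship[2->3]=1 ship[1->2]=1 ship[0->1]=2 prod=4 -> [25 13 1 1]
Step 11: demand=5,sold=1 ship[2->3]=1 ship[1->2]=1 ship[0->1]=2 prod=4 -> [27 14 1 1]
Step 12: demand=5,sold=1 ship[2->3]=1 ship[1->2]=1 ship[0->1]=2 prod=4 -> [29 15 1 1]
First stockout at step 6

6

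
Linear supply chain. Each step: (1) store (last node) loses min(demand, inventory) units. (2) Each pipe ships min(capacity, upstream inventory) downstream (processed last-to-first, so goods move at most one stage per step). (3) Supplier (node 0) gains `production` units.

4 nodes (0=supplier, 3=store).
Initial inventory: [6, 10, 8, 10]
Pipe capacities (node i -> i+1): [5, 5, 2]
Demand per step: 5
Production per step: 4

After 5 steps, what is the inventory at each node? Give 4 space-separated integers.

Step 1: demand=5,sold=5 ship[2->3]=2 ship[1->2]=5 ship[0->1]=5 prod=4 -> inv=[5 10 11 7]
Step 2: demand=5,sold=5 ship[2->3]=2 ship[1->2]=5 ship[0->1]=5 prod=4 -> inv=[4 10 14 4]
Step 3: demand=5,sold=4 ship[2->3]=2 ship[1->2]=5 ship[0->1]=4 prod=4 -> inv=[4 9 17 2]
Step 4: demand=5,sold=2 ship[2->3]=2 ship[1->2]=5 ship[0->1]=4 prod=4 -> inv=[4 8 20 2]
Step 5: demand=5,sold=2 ship[2->3]=2 ship[1->2]=5 ship[0->1]=4 prod=4 -> inv=[4 7 23 2]

4 7 23 2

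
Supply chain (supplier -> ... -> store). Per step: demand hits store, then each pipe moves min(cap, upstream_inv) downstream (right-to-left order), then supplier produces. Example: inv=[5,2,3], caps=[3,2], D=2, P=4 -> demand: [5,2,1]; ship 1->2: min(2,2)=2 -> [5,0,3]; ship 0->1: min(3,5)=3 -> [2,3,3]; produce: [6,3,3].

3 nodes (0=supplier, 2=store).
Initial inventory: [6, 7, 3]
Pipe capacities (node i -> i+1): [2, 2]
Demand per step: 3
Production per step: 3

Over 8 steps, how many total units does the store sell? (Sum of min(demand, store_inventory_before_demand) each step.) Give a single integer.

Step 1: sold=3 (running total=3) -> [7 7 2]
Step 2: sold=2 (running total=5) -> [8 7 2]
Step 3: sold=2 (running total=7) -> [9 7 2]
Step 4: sold=2 (running total=9) -> [10 7 2]
Step 5: sold=2 (running total=11) -> [11 7 2]
Step 6: sold=2 (running total=13) -> [12 7 2]
Step 7: sold=2 (running total=15) -> [13 7 2]
Step 8: sold=2 (running total=17) -> [14 7 2]

Answer: 17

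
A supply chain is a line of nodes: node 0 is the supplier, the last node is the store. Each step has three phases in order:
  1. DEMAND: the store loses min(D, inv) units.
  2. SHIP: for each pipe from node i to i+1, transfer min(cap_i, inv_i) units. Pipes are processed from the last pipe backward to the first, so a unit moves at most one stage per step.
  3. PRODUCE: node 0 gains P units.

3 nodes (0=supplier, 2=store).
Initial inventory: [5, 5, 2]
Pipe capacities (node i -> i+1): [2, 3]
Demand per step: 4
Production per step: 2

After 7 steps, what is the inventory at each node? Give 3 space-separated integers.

Step 1: demand=4,sold=2 ship[1->2]=3 ship[0->1]=2 prod=2 -> inv=[5 4 3]
Step 2: demand=4,sold=3 ship[1->2]=3 ship[0->1]=2 prod=2 -> inv=[5 3 3]
Step 3: demand=4,sold=3 ship[1->2]=3 ship[0->1]=2 prod=2 -> inv=[5 2 3]
Step 4: demand=4,sold=3 ship[1->2]=2 ship[0->1]=2 prod=2 -> inv=[5 2 2]
Step 5: demand=4,sold=2 ship[1->2]=2 ship[0->1]=2 prod=2 -> inv=[5 2 2]
Step 6: demand=4,sold=2 ship[1->2]=2 ship[0->1]=2 prod=2 -> inv=[5 2 2]
Step 7: demand=4,sold=2 ship[1->2]=2 ship[0->1]=2 prod=2 -> inv=[5 2 2]

5 2 2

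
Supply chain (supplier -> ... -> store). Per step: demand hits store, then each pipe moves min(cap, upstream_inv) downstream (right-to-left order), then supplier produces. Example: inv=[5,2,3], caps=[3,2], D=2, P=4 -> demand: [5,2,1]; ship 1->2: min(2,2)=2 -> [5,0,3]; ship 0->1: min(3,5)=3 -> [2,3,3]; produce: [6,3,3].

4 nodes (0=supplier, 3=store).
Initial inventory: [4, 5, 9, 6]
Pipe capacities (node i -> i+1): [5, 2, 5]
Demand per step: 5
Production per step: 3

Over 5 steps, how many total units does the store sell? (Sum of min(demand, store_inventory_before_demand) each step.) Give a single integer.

Step 1: sold=5 (running total=5) -> [3 7 6 6]
Step 2: sold=5 (running total=10) -> [3 8 3 6]
Step 3: sold=5 (running total=15) -> [3 9 2 4]
Step 4: sold=4 (running total=19) -> [3 10 2 2]
Step 5: sold=2 (running total=21) -> [3 11 2 2]

Answer: 21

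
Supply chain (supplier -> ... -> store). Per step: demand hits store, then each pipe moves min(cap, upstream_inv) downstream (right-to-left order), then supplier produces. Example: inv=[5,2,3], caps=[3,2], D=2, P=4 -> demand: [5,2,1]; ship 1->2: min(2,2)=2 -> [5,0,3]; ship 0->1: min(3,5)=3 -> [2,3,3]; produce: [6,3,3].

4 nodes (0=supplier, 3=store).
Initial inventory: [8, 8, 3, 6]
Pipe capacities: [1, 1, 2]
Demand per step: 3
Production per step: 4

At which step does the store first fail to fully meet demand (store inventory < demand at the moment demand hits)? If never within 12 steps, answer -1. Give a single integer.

Step 1: demand=3,sold=3 ship[2->3]=2 ship[1->2]=1 ship[0->1]=1 prod=4 -> [11 8 2 5]
Step 2: demand=3,sold=3 ship[2->3]=2 ship[1->2]=1 ship[0->1]=1 prod=4 -> [14 8 1 4]
Step 3: demand=3,sold=3 ship[2->3]=1 ship[1->2]=1 ship[0->1]=1 prod=4 -> [17 8 1 2]
Step 4: demand=3,sold=2 ship[2->3]=1 ship[1->2]=1 ship[0->1]=1 prod=4 -> [20 8 1 1]
Step 5: demand=3,sold=1 ship[2->3]=1 ship[1->2]=1 ship[0->1]=1 prod=4 -> [23 8 1 1]
Step 6: demand=3,sold=1 ship[2->3]=1 ship[1->2]=1 ship[0->1]=1 prod=4 -> [26 8 1 1]
Step 7: demand=3,sold=1 ship[2->3]=1 ship[1->2]=1 ship[0->1]=1 prod=4 -> [29 8 1 1]
Step 8: demand=3,sold=1 ship[2->3]=1 ship[1->2]=1 ship[0->1]=1 prod=4 -> [32 8 1 1]
Step 9: demand=3,sold=1 ship[2->3]=1 ship[1->2]=1 ship[0->1]=1 prod=4 -> [35 8 1 1]
Step 10: demand=3,sold=1 ship[2->3]=1 ship[1->2]=1 ship[0->1]=1 prod=4 -> [38 8 1 1]
Step 11: demand=3,sold=1 ship[2->3]=1 ship[1->2]=1 ship[0->1]=1 prod=4 -> [41 8 1 1]
Step 12: demand=3,sold=1 ship[2->3]=1 ship[1->2]=1 ship[0->1]=1 prod=4 -> [44 8 1 1]
First stockout at step 4

4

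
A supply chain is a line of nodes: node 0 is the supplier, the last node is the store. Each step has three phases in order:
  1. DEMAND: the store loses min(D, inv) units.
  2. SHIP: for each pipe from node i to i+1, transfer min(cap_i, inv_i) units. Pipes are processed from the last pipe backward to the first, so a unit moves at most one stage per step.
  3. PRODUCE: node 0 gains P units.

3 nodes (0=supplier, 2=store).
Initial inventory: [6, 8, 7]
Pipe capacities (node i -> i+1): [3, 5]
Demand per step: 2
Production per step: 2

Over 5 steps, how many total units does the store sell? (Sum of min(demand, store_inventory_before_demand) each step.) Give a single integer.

Answer: 10

Derivation:
Step 1: sold=2 (running total=2) -> [5 6 10]
Step 2: sold=2 (running total=4) -> [4 4 13]
Step 3: sold=2 (running total=6) -> [3 3 15]
Step 4: sold=2 (running total=8) -> [2 3 16]
Step 5: sold=2 (running total=10) -> [2 2 17]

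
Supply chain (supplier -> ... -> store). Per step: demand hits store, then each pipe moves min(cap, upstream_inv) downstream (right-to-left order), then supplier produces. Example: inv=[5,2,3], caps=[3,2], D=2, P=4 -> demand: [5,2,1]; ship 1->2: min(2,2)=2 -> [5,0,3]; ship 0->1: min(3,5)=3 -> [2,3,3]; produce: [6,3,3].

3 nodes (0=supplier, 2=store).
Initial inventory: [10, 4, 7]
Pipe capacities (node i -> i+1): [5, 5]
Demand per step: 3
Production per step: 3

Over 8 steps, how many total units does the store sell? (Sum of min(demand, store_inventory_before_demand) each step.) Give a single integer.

Step 1: sold=3 (running total=3) -> [8 5 8]
Step 2: sold=3 (running total=6) -> [6 5 10]
Step 3: sold=3 (running total=9) -> [4 5 12]
Step 4: sold=3 (running total=12) -> [3 4 14]
Step 5: sold=3 (running total=15) -> [3 3 15]
Step 6: sold=3 (running total=18) -> [3 3 15]
Step 7: sold=3 (running total=21) -> [3 3 15]
Step 8: sold=3 (running total=24) -> [3 3 15]

Answer: 24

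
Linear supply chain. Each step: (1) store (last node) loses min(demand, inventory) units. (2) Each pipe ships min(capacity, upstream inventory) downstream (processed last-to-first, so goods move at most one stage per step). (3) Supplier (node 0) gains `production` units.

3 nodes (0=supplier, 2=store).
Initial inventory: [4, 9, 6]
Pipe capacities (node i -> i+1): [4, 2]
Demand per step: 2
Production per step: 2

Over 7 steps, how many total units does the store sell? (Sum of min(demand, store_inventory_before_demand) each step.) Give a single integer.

Answer: 14

Derivation:
Step 1: sold=2 (running total=2) -> [2 11 6]
Step 2: sold=2 (running total=4) -> [2 11 6]
Step 3: sold=2 (running total=6) -> [2 11 6]
Step 4: sold=2 (running total=8) -> [2 11 6]
Step 5: sold=2 (running total=10) -> [2 11 6]
Step 6: sold=2 (running total=12) -> [2 11 6]
Step 7: sold=2 (running total=14) -> [2 11 6]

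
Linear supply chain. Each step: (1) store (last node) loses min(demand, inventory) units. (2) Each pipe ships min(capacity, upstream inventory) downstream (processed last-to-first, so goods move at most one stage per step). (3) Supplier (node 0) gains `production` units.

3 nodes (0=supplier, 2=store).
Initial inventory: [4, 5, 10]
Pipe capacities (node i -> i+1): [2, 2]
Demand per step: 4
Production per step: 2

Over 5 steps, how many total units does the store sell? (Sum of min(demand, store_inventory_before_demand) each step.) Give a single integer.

Answer: 18

Derivation:
Step 1: sold=4 (running total=4) -> [4 5 8]
Step 2: sold=4 (running total=8) -> [4 5 6]
Step 3: sold=4 (running total=12) -> [4 5 4]
Step 4: sold=4 (running total=16) -> [4 5 2]
Step 5: sold=2 (running total=18) -> [4 5 2]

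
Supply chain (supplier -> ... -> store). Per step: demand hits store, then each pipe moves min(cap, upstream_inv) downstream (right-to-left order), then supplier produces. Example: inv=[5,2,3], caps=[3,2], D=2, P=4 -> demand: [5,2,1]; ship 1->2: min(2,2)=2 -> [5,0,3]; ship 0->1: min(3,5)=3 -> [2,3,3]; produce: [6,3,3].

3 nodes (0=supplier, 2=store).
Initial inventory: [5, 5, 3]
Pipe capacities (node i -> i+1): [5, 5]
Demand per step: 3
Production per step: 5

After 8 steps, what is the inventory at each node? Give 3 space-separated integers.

Step 1: demand=3,sold=3 ship[1->2]=5 ship[0->1]=5 prod=5 -> inv=[5 5 5]
Step 2: demand=3,sold=3 ship[1->2]=5 ship[0->1]=5 prod=5 -> inv=[5 5 7]
Step 3: demand=3,sold=3 ship[1->2]=5 ship[0->1]=5 prod=5 -> inv=[5 5 9]
Step 4: demand=3,sold=3 ship[1->2]=5 ship[0->1]=5 prod=5 -> inv=[5 5 11]
Step 5: demand=3,sold=3 ship[1->2]=5 ship[0->1]=5 prod=5 -> inv=[5 5 13]
Step 6: demand=3,sold=3 ship[1->2]=5 ship[0->1]=5 prod=5 -> inv=[5 5 15]
Step 7: demand=3,sold=3 ship[1->2]=5 ship[0->1]=5 prod=5 -> inv=[5 5 17]
Step 8: demand=3,sold=3 ship[1->2]=5 ship[0->1]=5 prod=5 -> inv=[5 5 19]

5 5 19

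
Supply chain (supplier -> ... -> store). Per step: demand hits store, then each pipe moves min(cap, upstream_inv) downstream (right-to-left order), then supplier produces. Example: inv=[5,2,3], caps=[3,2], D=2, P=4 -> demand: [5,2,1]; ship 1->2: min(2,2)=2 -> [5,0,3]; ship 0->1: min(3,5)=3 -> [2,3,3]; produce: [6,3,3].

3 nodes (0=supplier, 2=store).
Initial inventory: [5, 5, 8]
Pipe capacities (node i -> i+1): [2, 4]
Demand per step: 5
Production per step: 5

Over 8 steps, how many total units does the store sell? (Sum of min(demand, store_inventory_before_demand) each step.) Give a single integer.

Answer: 25

Derivation:
Step 1: sold=5 (running total=5) -> [8 3 7]
Step 2: sold=5 (running total=10) -> [11 2 5]
Step 3: sold=5 (running total=15) -> [14 2 2]
Step 4: sold=2 (running total=17) -> [17 2 2]
Step 5: sold=2 (running total=19) -> [20 2 2]
Step 6: sold=2 (running total=21) -> [23 2 2]
Step 7: sold=2 (running total=23) -> [26 2 2]
Step 8: sold=2 (running total=25) -> [29 2 2]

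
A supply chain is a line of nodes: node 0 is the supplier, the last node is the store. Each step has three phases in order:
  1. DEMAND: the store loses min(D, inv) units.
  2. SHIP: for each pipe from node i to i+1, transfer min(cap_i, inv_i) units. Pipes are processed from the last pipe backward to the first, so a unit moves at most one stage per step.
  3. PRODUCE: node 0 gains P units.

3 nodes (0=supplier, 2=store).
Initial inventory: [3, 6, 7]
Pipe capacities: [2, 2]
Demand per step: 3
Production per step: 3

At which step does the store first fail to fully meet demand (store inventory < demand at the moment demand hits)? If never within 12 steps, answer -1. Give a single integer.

Step 1: demand=3,sold=3 ship[1->2]=2 ship[0->1]=2 prod=3 -> [4 6 6]
Step 2: demand=3,sold=3 ship[1->2]=2 ship[0->1]=2 prod=3 -> [5 6 5]
Step 3: demand=3,sold=3 ship[1->2]=2 ship[0->1]=2 prod=3 -> [6 6 4]
Step 4: demand=3,sold=3 ship[1->2]=2 ship[0->1]=2 prod=3 -> [7 6 3]
Step 5: demand=3,sold=3 ship[1->2]=2 ship[0->1]=2 prod=3 -> [8 6 2]
Step 6: demand=3,sold=2 ship[1->2]=2 ship[0->1]=2 prod=3 -> [9 6 2]
Step 7: demand=3,sold=2 ship[1->2]=2 ship[0->1]=2 prod=3 -> [10 6 2]
Step 8: demand=3,sold=2 ship[1->2]=2 ship[0->1]=2 prod=3 -> [11 6 2]
Step 9: demand=3,sold=2 ship[1->2]=2 ship[0->1]=2 prod=3 -> [12 6 2]
Step 10: demand=3,sold=2 ship[1->2]=2 ship[0->1]=2 prod=3 -> [13 6 2]
Step 11: demand=3,sold=2 ship[1->2]=2 ship[0->1]=2 prod=3 -> [14 6 2]
Step 12: demand=3,sold=2 ship[1->2]=2 ship[0->1]=2 prod=3 -> [15 6 2]
First stockout at step 6

6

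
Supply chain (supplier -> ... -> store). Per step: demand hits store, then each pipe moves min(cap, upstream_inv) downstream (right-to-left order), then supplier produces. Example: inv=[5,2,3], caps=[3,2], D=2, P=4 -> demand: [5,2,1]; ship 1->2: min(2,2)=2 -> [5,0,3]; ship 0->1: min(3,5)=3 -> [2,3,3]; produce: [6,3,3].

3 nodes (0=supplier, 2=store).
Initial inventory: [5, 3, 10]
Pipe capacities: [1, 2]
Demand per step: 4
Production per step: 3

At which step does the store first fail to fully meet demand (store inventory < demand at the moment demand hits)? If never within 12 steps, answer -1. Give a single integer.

Step 1: demand=4,sold=4 ship[1->2]=2 ship[0->1]=1 prod=3 -> [7 2 8]
Step 2: demand=4,sold=4 ship[1->2]=2 ship[0->1]=1 prod=3 -> [9 1 6]
Step 3: demand=4,sold=4 ship[1->2]=1 ship[0->1]=1 prod=3 -> [11 1 3]
Step 4: demand=4,sold=3 ship[1->2]=1 ship[0->1]=1 prod=3 -> [13 1 1]
Step 5: demand=4,sold=1 ship[1->2]=1 ship[0->1]=1 prod=3 -> [15 1 1]
Step 6: demand=4,sold=1 ship[1->2]=1 ship[0->1]=1 prod=3 -> [17 1 1]
Step 7: demand=4,sold=1 ship[1->2]=1 ship[0->1]=1 prod=3 -> [19 1 1]
Step 8: demand=4,sold=1 ship[1->2]=1 ship[0->1]=1 prod=3 -> [21 1 1]
Step 9: demand=4,sold=1 ship[1->2]=1 ship[0->1]=1 prod=3 -> [23 1 1]
Step 10: demand=4,sold=1 ship[1->2]=1 ship[0->1]=1 prod=3 -> [25 1 1]
Step 11: demand=4,sold=1 ship[1->2]=1 ship[0->1]=1 prod=3 -> [27 1 1]
Step 12: demand=4,sold=1 ship[1->2]=1 ship[0->1]=1 prod=3 -> [29 1 1]
First stockout at step 4

4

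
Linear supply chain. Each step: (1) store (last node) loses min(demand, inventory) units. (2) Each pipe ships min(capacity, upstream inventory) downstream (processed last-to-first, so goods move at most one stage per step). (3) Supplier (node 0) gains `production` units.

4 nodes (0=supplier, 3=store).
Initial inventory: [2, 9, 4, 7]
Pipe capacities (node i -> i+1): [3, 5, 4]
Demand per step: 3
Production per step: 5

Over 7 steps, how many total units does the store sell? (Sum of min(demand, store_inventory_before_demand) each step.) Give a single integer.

Answer: 21

Derivation:
Step 1: sold=3 (running total=3) -> [5 6 5 8]
Step 2: sold=3 (running total=6) -> [7 4 6 9]
Step 3: sold=3 (running total=9) -> [9 3 6 10]
Step 4: sold=3 (running total=12) -> [11 3 5 11]
Step 5: sold=3 (running total=15) -> [13 3 4 12]
Step 6: sold=3 (running total=18) -> [15 3 3 13]
Step 7: sold=3 (running total=21) -> [17 3 3 13]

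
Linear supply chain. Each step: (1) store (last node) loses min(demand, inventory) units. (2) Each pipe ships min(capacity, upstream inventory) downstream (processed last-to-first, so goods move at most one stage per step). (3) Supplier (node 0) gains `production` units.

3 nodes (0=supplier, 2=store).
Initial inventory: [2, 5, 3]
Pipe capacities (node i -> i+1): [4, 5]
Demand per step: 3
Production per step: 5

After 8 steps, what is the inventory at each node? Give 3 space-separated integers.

Step 1: demand=3,sold=3 ship[1->2]=5 ship[0->1]=2 prod=5 -> inv=[5 2 5]
Step 2: demand=3,sold=3 ship[1->2]=2 ship[0->1]=4 prod=5 -> inv=[6 4 4]
Step 3: demand=3,sold=3 ship[1->2]=4 ship[0->1]=4 prod=5 -> inv=[7 4 5]
Step 4: demand=3,sold=3 ship[1->2]=4 ship[0->1]=4 prod=5 -> inv=[8 4 6]
Step 5: demand=3,sold=3 ship[1->2]=4 ship[0->1]=4 prod=5 -> inv=[9 4 7]
Step 6: demand=3,sold=3 ship[1->2]=4 ship[0->1]=4 prod=5 -> inv=[10 4 8]
Step 7: demand=3,sold=3 ship[1->2]=4 ship[0->1]=4 prod=5 -> inv=[11 4 9]
Step 8: demand=3,sold=3 ship[1->2]=4 ship[0->1]=4 prod=5 -> inv=[12 4 10]

12 4 10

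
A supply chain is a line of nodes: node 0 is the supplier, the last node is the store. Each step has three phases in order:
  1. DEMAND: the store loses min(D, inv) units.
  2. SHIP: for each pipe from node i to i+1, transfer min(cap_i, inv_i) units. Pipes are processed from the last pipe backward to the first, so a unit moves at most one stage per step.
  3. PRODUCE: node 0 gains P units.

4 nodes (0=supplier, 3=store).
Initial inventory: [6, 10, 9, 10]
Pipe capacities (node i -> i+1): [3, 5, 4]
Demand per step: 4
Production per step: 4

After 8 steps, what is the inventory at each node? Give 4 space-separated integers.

Step 1: demand=4,sold=4 ship[2->3]=4 ship[1->2]=5 ship[0->1]=3 prod=4 -> inv=[7 8 10 10]
Step 2: demand=4,sold=4 ship[2->3]=4 ship[1->2]=5 ship[0->1]=3 prod=4 -> inv=[8 6 11 10]
Step 3: demand=4,sold=4 ship[2->3]=4 ship[1->2]=5 ship[0->1]=3 prod=4 -> inv=[9 4 12 10]
Step 4: demand=4,sold=4 ship[2->3]=4 ship[1->2]=4 ship[0->1]=3 prod=4 -> inv=[10 3 12 10]
Step 5: demand=4,sold=4 ship[2->3]=4 ship[1->2]=3 ship[0->1]=3 prod=4 -> inv=[11 3 11 10]
Step 6: demand=4,sold=4 ship[2->3]=4 ship[1->2]=3 ship[0->1]=3 prod=4 -> inv=[12 3 10 10]
Step 7: demand=4,sold=4 ship[2->3]=4 ship[1->2]=3 ship[0->1]=3 prod=4 -> inv=[13 3 9 10]
Step 8: demand=4,sold=4 ship[2->3]=4 ship[1->2]=3 ship[0->1]=3 prod=4 -> inv=[14 3 8 10]

14 3 8 10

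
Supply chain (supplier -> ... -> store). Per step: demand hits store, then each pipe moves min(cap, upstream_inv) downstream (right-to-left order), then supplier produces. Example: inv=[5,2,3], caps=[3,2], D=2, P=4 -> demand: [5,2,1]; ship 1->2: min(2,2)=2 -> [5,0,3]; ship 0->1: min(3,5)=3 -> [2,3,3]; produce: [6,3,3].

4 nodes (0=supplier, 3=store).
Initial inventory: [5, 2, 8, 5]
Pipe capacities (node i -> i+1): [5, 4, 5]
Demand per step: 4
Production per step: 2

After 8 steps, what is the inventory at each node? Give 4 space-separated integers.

Step 1: demand=4,sold=4 ship[2->3]=5 ship[1->2]=2 ship[0->1]=5 prod=2 -> inv=[2 5 5 6]
Step 2: demand=4,sold=4 ship[2->3]=5 ship[1->2]=4 ship[0->1]=2 prod=2 -> inv=[2 3 4 7]
Step 3: demand=4,sold=4 ship[2->3]=4 ship[1->2]=3 ship[0->1]=2 prod=2 -> inv=[2 2 3 7]
Step 4: demand=4,sold=4 ship[2->3]=3 ship[1->2]=2 ship[0->1]=2 prod=2 -> inv=[2 2 2 6]
Step 5: demand=4,sold=4 ship[2->3]=2 ship[1->2]=2 ship[0->1]=2 prod=2 -> inv=[2 2 2 4]
Step 6: demand=4,sold=4 ship[2->3]=2 ship[1->2]=2 ship[0->1]=2 prod=2 -> inv=[2 2 2 2]
Step 7: demand=4,sold=2 ship[2->3]=2 ship[1->2]=2 ship[0->1]=2 prod=2 -> inv=[2 2 2 2]
Step 8: demand=4,sold=2 ship[2->3]=2 ship[1->2]=2 ship[0->1]=2 prod=2 -> inv=[2 2 2 2]

2 2 2 2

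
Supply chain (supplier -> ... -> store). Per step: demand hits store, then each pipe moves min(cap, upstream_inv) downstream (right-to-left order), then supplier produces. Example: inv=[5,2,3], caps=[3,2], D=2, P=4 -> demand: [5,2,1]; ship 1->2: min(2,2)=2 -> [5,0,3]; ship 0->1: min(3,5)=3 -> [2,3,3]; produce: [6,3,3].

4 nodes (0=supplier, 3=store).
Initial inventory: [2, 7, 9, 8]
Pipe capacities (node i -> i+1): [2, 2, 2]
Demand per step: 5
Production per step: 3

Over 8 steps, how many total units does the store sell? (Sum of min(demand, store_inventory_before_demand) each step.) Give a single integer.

Step 1: sold=5 (running total=5) -> [3 7 9 5]
Step 2: sold=5 (running total=10) -> [4 7 9 2]
Step 3: sold=2 (running total=12) -> [5 7 9 2]
Step 4: sold=2 (running total=14) -> [6 7 9 2]
Step 5: sold=2 (running total=16) -> [7 7 9 2]
Step 6: sold=2 (running total=18) -> [8 7 9 2]
Step 7: sold=2 (running total=20) -> [9 7 9 2]
Step 8: sold=2 (running total=22) -> [10 7 9 2]

Answer: 22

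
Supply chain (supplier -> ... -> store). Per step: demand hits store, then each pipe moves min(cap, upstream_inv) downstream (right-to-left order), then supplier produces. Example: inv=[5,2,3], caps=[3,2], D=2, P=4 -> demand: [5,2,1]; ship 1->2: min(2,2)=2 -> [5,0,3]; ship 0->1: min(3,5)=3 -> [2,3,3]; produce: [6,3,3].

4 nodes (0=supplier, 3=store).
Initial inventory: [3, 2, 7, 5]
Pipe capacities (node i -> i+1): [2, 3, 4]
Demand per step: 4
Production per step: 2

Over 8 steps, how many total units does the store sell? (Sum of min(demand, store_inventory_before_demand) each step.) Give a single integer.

Step 1: sold=4 (running total=4) -> [3 2 5 5]
Step 2: sold=4 (running total=8) -> [3 2 3 5]
Step 3: sold=4 (running total=12) -> [3 2 2 4]
Step 4: sold=4 (running total=16) -> [3 2 2 2]
Step 5: sold=2 (running total=18) -> [3 2 2 2]
Step 6: sold=2 (running total=20) -> [3 2 2 2]
Step 7: sold=2 (running total=22) -> [3 2 2 2]
Step 8: sold=2 (running total=24) -> [3 2 2 2]

Answer: 24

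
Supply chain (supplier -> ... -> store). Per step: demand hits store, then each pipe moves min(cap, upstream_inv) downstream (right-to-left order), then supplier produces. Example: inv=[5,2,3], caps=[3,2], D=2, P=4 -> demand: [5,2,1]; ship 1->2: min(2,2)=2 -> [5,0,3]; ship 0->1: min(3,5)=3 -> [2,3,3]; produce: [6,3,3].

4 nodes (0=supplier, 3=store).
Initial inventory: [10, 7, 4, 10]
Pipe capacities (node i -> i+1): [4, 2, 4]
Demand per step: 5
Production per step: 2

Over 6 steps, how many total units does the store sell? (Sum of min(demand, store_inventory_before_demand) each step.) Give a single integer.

Answer: 22

Derivation:
Step 1: sold=5 (running total=5) -> [8 9 2 9]
Step 2: sold=5 (running total=10) -> [6 11 2 6]
Step 3: sold=5 (running total=15) -> [4 13 2 3]
Step 4: sold=3 (running total=18) -> [2 15 2 2]
Step 5: sold=2 (running total=20) -> [2 15 2 2]
Step 6: sold=2 (running total=22) -> [2 15 2 2]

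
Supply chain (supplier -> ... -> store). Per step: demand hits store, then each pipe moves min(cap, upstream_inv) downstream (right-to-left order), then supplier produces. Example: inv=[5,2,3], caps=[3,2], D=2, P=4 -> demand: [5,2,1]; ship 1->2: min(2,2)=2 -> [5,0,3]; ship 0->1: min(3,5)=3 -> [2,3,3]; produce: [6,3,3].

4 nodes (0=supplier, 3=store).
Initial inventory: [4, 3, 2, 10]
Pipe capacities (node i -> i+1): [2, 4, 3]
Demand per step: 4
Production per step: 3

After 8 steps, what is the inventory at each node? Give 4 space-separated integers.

Step 1: demand=4,sold=4 ship[2->3]=2 ship[1->2]=3 ship[0->1]=2 prod=3 -> inv=[5 2 3 8]
Step 2: demand=4,sold=4 ship[2->3]=3 ship[1->2]=2 ship[0->1]=2 prod=3 -> inv=[6 2 2 7]
Step 3: demand=4,sold=4 ship[2->3]=2 ship[1->2]=2 ship[0->1]=2 prod=3 -> inv=[7 2 2 5]
Step 4: demand=4,sold=4 ship[2->3]=2 ship[1->2]=2 ship[0->1]=2 prod=3 -> inv=[8 2 2 3]
Step 5: demand=4,sold=3 ship[2->3]=2 ship[1->2]=2 ship[0->1]=2 prod=3 -> inv=[9 2 2 2]
Step 6: demand=4,sold=2 ship[2->3]=2 ship[1->2]=2 ship[0->1]=2 prod=3 -> inv=[10 2 2 2]
Step 7: demand=4,sold=2 ship[2->3]=2 ship[1->2]=2 ship[0->1]=2 prod=3 -> inv=[11 2 2 2]
Step 8: demand=4,sold=2 ship[2->3]=2 ship[1->2]=2 ship[0->1]=2 prod=3 -> inv=[12 2 2 2]

12 2 2 2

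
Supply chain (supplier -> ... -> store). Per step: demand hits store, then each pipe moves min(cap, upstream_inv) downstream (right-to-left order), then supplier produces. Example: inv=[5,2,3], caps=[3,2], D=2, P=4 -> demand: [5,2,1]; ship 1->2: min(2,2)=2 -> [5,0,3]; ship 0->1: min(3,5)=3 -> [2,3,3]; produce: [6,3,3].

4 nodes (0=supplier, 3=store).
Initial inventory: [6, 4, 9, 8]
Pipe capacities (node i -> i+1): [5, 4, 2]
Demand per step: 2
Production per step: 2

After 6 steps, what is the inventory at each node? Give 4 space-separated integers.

Step 1: demand=2,sold=2 ship[2->3]=2 ship[1->2]=4 ship[0->1]=5 prod=2 -> inv=[3 5 11 8]
Step 2: demand=2,sold=2 ship[2->3]=2 ship[1->2]=4 ship[0->1]=3 prod=2 -> inv=[2 4 13 8]
Step 3: demand=2,sold=2 ship[2->3]=2 ship[1->2]=4 ship[0->1]=2 prod=2 -> inv=[2 2 15 8]
Step 4: demand=2,sold=2 ship[2->3]=2 ship[1->2]=2 ship[0->1]=2 prod=2 -> inv=[2 2 15 8]
Step 5: demand=2,sold=2 ship[2->3]=2 ship[1->2]=2 ship[0->1]=2 prod=2 -> inv=[2 2 15 8]
Step 6: demand=2,sold=2 ship[2->3]=2 ship[1->2]=2 ship[0->1]=2 prod=2 -> inv=[2 2 15 8]

2 2 15 8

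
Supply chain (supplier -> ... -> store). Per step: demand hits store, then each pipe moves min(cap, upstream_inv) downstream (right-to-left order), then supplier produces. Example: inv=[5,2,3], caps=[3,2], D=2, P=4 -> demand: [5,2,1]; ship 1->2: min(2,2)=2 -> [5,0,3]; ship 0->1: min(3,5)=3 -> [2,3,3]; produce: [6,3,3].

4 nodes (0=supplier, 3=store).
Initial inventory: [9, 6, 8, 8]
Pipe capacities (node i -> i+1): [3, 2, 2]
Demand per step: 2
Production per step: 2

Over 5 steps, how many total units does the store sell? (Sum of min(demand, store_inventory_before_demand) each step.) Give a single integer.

Answer: 10

Derivation:
Step 1: sold=2 (running total=2) -> [8 7 8 8]
Step 2: sold=2 (running total=4) -> [7 8 8 8]
Step 3: sold=2 (running total=6) -> [6 9 8 8]
Step 4: sold=2 (running total=8) -> [5 10 8 8]
Step 5: sold=2 (running total=10) -> [4 11 8 8]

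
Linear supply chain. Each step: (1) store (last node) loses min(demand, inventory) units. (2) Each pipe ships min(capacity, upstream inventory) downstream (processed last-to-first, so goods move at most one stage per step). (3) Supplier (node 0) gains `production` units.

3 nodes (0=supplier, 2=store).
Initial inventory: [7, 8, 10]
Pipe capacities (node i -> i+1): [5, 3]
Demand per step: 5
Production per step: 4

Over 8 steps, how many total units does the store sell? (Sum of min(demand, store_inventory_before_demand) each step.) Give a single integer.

Answer: 31

Derivation:
Step 1: sold=5 (running total=5) -> [6 10 8]
Step 2: sold=5 (running total=10) -> [5 12 6]
Step 3: sold=5 (running total=15) -> [4 14 4]
Step 4: sold=4 (running total=19) -> [4 15 3]
Step 5: sold=3 (running total=22) -> [4 16 3]
Step 6: sold=3 (running total=25) -> [4 17 3]
Step 7: sold=3 (running total=28) -> [4 18 3]
Step 8: sold=3 (running total=31) -> [4 19 3]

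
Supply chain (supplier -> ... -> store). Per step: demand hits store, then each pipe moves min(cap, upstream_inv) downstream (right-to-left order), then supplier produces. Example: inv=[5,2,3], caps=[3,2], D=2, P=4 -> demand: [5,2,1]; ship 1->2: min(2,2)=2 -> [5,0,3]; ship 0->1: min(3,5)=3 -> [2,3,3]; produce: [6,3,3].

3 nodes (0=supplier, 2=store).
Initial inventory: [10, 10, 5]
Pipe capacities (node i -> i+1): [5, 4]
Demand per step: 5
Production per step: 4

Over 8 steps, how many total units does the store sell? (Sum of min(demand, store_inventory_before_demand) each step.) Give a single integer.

Step 1: sold=5 (running total=5) -> [9 11 4]
Step 2: sold=4 (running total=9) -> [8 12 4]
Step 3: sold=4 (running total=13) -> [7 13 4]
Step 4: sold=4 (running total=17) -> [6 14 4]
Step 5: sold=4 (running total=21) -> [5 15 4]
Step 6: sold=4 (running total=25) -> [4 16 4]
Step 7: sold=4 (running total=29) -> [4 16 4]
Step 8: sold=4 (running total=33) -> [4 16 4]

Answer: 33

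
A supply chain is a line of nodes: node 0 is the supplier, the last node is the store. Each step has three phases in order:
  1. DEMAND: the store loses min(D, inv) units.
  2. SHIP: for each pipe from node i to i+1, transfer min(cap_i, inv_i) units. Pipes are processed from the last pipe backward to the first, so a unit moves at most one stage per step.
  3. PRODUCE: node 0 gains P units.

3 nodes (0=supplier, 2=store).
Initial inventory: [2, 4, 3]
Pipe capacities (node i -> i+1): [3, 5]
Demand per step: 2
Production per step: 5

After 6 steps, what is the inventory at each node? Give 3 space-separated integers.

Step 1: demand=2,sold=2 ship[1->2]=4 ship[0->1]=2 prod=5 -> inv=[5 2 5]
Step 2: demand=2,sold=2 ship[1->2]=2 ship[0->1]=3 prod=5 -> inv=[7 3 5]
Step 3: demand=2,sold=2 ship[1->2]=3 ship[0->1]=3 prod=5 -> inv=[9 3 6]
Step 4: demand=2,sold=2 ship[1->2]=3 ship[0->1]=3 prod=5 -> inv=[11 3 7]
Step 5: demand=2,sold=2 ship[1->2]=3 ship[0->1]=3 prod=5 -> inv=[13 3 8]
Step 6: demand=2,sold=2 ship[1->2]=3 ship[0->1]=3 prod=5 -> inv=[15 3 9]

15 3 9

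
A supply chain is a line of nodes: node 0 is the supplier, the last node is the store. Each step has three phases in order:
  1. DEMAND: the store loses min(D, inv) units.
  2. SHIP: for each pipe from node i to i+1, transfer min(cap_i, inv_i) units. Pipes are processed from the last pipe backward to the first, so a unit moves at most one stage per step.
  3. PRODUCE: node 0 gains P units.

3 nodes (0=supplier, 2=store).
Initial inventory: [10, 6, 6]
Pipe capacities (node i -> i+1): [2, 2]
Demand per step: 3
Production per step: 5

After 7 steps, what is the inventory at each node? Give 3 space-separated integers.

Step 1: demand=3,sold=3 ship[1->2]=2 ship[0->1]=2 prod=5 -> inv=[13 6 5]
Step 2: demand=3,sold=3 ship[1->2]=2 ship[0->1]=2 prod=5 -> inv=[16 6 4]
Step 3: demand=3,sold=3 ship[1->2]=2 ship[0->1]=2 prod=5 -> inv=[19 6 3]
Step 4: demand=3,sold=3 ship[1->2]=2 ship[0->1]=2 prod=5 -> inv=[22 6 2]
Step 5: demand=3,sold=2 ship[1->2]=2 ship[0->1]=2 prod=5 -> inv=[25 6 2]
Step 6: demand=3,sold=2 ship[1->2]=2 ship[0->1]=2 prod=5 -> inv=[28 6 2]
Step 7: demand=3,sold=2 ship[1->2]=2 ship[0->1]=2 prod=5 -> inv=[31 6 2]

31 6 2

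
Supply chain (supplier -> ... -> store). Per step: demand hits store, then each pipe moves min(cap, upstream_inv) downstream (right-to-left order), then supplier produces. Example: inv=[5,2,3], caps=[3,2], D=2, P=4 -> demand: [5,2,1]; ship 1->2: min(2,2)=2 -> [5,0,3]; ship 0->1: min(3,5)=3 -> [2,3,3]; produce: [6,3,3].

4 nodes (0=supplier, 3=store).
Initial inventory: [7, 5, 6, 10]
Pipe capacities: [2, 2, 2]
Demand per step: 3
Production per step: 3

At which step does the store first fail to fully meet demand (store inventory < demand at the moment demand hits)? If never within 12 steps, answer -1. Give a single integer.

Step 1: demand=3,sold=3 ship[2->3]=2 ship[1->2]=2 ship[0->1]=2 prod=3 -> [8 5 6 9]
Step 2: demand=3,sold=3 ship[2->3]=2 ship[1->2]=2 ship[0->1]=2 prod=3 -> [9 5 6 8]
Step 3: demand=3,sold=3 ship[2->3]=2 ship[1->2]=2 ship[0->1]=2 prod=3 -> [10 5 6 7]
Step 4: demand=3,sold=3 ship[2->3]=2 ship[1->2]=2 ship[0->1]=2 prod=3 -> [11 5 6 6]
Step 5: demand=3,sold=3 ship[2->3]=2 ship[1->2]=2 ship[0->1]=2 prod=3 -> [12 5 6 5]
Step 6: demand=3,sold=3 ship[2->3]=2 ship[1->2]=2 ship[0->1]=2 prod=3 -> [13 5 6 4]
Step 7: demand=3,sold=3 ship[2->3]=2 ship[1->2]=2 ship[0->1]=2 prod=3 -> [14 5 6 3]
Step 8: demand=3,sold=3 ship[2->3]=2 ship[1->2]=2 ship[0->1]=2 prod=3 -> [15 5 6 2]
Step 9: demand=3,sold=2 ship[2->3]=2 ship[1->2]=2 ship[0->1]=2 prod=3 -> [16 5 6 2]
Step 10: demand=3,sold=2 ship[2->3]=2 ship[1->2]=2 ship[0->1]=2 prod=3 -> [17 5 6 2]
Step 11: demand=3,sold=2 ship[2->3]=2 ship[1->2]=2 ship[0->1]=2 prod=3 -> [18 5 6 2]
Step 12: demand=3,sold=2 ship[2->3]=2 ship[1->2]=2 ship[0->1]=2 prod=3 -> [19 5 6 2]
First stockout at step 9

9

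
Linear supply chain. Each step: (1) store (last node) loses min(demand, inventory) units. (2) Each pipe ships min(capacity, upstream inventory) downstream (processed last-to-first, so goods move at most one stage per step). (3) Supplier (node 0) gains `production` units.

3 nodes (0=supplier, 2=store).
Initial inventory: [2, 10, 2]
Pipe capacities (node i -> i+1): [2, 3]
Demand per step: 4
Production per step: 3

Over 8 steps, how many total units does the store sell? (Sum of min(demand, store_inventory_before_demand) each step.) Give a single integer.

Step 1: sold=2 (running total=2) -> [3 9 3]
Step 2: sold=3 (running total=5) -> [4 8 3]
Step 3: sold=3 (running total=8) -> [5 7 3]
Step 4: sold=3 (running total=11) -> [6 6 3]
Step 5: sold=3 (running total=14) -> [7 5 3]
Step 6: sold=3 (running total=17) -> [8 4 3]
Step 7: sold=3 (running total=20) -> [9 3 3]
Step 8: sold=3 (running total=23) -> [10 2 3]

Answer: 23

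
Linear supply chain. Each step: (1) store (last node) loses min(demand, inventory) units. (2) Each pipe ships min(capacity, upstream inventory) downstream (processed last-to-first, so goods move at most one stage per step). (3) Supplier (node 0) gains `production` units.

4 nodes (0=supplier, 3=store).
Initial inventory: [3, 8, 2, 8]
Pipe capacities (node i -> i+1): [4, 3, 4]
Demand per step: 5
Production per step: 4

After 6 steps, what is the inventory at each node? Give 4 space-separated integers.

Step 1: demand=5,sold=5 ship[2->3]=2 ship[1->2]=3 ship[0->1]=3 prod=4 -> inv=[4 8 3 5]
Step 2: demand=5,sold=5 ship[2->3]=3 ship[1->2]=3 ship[0->1]=4 prod=4 -> inv=[4 9 3 3]
Step 3: demand=5,sold=3 ship[2->3]=3 ship[1->2]=3 ship[0->1]=4 prod=4 -> inv=[4 10 3 3]
Step 4: demand=5,sold=3 ship[2->3]=3 ship[1->2]=3 ship[0->1]=4 prod=4 -> inv=[4 11 3 3]
Step 5: demand=5,sold=3 ship[2->3]=3 ship[1->2]=3 ship[0->1]=4 prod=4 -> inv=[4 12 3 3]
Step 6: demand=5,sold=3 ship[2->3]=3 ship[1->2]=3 ship[0->1]=4 prod=4 -> inv=[4 13 3 3]

4 13 3 3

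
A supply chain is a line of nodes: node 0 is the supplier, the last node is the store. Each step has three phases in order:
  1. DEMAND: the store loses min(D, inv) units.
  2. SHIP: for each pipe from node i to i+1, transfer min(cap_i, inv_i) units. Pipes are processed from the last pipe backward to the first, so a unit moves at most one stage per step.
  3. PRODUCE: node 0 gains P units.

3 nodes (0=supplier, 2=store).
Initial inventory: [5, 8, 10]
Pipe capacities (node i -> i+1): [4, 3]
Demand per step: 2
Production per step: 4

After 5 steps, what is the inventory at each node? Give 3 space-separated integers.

Step 1: demand=2,sold=2 ship[1->2]=3 ship[0->1]=4 prod=4 -> inv=[5 9 11]
Step 2: demand=2,sold=2 ship[1->2]=3 ship[0->1]=4 prod=4 -> inv=[5 10 12]
Step 3: demand=2,sold=2 ship[1->2]=3 ship[0->1]=4 prod=4 -> inv=[5 11 13]
Step 4: demand=2,sold=2 ship[1->2]=3 ship[0->1]=4 prod=4 -> inv=[5 12 14]
Step 5: demand=2,sold=2 ship[1->2]=3 ship[0->1]=4 prod=4 -> inv=[5 13 15]

5 13 15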